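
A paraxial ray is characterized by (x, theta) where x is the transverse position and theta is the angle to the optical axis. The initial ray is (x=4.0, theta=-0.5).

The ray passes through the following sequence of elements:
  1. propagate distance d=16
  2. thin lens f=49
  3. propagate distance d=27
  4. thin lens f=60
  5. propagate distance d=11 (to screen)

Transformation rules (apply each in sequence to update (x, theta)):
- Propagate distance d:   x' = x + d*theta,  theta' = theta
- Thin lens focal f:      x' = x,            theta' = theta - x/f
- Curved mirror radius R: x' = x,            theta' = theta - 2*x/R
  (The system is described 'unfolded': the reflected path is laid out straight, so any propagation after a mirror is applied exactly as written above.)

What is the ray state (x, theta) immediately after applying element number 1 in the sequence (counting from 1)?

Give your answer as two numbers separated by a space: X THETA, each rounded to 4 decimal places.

Answer: -4.0000 -0.5000

Derivation:
Initial: x=4.0000 theta=-0.5000
After 1 (propagate distance d=16): x=-4.0000 theta=-0.5000
Rounded to 4 decimal places: x = -4.0000, theta = -0.5000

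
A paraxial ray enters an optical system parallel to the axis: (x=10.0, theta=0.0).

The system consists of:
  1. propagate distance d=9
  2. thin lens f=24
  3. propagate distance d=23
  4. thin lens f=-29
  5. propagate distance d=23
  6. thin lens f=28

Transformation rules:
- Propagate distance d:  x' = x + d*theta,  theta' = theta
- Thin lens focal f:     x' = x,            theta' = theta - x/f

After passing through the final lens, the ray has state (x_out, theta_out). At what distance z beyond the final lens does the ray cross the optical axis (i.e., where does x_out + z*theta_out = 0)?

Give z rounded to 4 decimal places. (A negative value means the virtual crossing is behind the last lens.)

Initial: x=10.0000 theta=0.0000
After 1 (propagate distance d=9): x=10.0000 theta=0.0000
After 2 (thin lens f=24): x=10.0000 theta=-5/12 (≈-0.4167)
After 3 (propagate distance d=23): x=5/12 (≈0.4167) theta=-5/12 (≈-0.4167)
After 4 (thin lens f=-29): x=5/12 (≈0.4167) theta=-35/87 (≈-0.4023)
After 5 (propagate distance d=23): x=-1025/116 (≈-8.8362) theta=-35/87 (≈-0.4023)
After 6 (thin lens f=28): x=-1025/116 (≈-8.8362) theta=-845/9744 (≈-0.0867)
z_focus = -x_out/theta_out = -(-1025/116)/(-845/9744) = -17220/169 ≈ -101.8935
Rounded to 4 decimal places: z = -101.8935

Answer: -101.8935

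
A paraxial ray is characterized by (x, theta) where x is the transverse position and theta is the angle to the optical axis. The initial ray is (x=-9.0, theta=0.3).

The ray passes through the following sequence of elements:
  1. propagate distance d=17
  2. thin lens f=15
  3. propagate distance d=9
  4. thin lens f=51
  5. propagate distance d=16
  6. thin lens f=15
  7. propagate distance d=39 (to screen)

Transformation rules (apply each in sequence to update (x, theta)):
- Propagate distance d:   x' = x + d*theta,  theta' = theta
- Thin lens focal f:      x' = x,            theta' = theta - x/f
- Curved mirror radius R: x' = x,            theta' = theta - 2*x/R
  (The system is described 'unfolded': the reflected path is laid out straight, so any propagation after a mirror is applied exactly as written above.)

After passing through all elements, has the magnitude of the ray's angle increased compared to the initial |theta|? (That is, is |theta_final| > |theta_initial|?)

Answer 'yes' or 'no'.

Initial: x=-9.0000 theta=0.3000
After 1 (propagate distance d=17): x=-3.9000 theta=0.3000
After 2 (thin lens f=15): x=-3.9000 theta=0.5600
After 3 (propagate distance d=9): x=1.1400 theta=0.5600
After 4 (thin lens f=51): x=1.1400 theta=457/850 (≈0.5376)
After 5 (propagate distance d=16): x=8281/850 (≈9.7424) theta=457/850 (≈0.5376)
After 6 (thin lens f=15): x=8281/850 (≈9.7424) theta=-713/6375 (≈-0.1118)
After 7 (propagate distance d=39 (to screen)): x=22867/4250 (≈5.3805) theta=-713/6375 (≈-0.1118)
|theta_initial|=0.3000 |theta_final|=713/6375 (≈0.1118) -> not increased

Answer: no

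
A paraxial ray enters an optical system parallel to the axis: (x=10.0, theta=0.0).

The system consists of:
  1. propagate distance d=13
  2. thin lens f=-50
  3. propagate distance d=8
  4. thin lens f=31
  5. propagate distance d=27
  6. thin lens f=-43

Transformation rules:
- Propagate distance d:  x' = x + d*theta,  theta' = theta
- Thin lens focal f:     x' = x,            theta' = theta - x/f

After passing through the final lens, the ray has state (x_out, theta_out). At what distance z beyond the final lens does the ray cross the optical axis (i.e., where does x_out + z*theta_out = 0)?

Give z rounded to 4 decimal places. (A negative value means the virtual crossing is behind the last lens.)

Answer: 499.6413

Derivation:
Initial: x=10.0000 theta=0.0000
After 1 (propagate distance d=13): x=10.0000 theta=0.0000
After 2 (thin lens f=-50): x=10.0000 theta=0.2000
After 3 (propagate distance d=8): x=11.6000 theta=0.2000
After 4 (thin lens f=31): x=11.6000 theta=-27/155 (≈-0.1742)
After 5 (propagate distance d=27): x=1069/155 (≈6.8968) theta=-27/155 (≈-0.1742)
After 6 (thin lens f=-43): x=1069/155 (≈6.8968) theta=-92/6665 (≈-0.0138)
z_focus = -x_out/theta_out = -(1069/155)/(-92/6665) = 45967/92 ≈ 499.6413
Rounded to 4 decimal places: z = 499.6413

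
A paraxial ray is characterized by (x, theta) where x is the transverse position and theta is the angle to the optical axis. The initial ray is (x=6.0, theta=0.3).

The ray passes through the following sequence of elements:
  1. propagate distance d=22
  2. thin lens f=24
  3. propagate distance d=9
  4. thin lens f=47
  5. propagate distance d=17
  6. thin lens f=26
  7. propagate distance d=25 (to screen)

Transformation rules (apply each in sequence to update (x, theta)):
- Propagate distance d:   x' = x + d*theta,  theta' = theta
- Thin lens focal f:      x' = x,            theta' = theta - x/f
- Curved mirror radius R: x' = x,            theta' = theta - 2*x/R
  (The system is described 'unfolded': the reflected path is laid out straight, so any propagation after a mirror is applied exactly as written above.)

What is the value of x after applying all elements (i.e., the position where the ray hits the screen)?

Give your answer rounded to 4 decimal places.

Initial: x=6.0000 theta=0.3000
After 1 (propagate distance d=22): x=12.6000 theta=0.3000
After 2 (thin lens f=24): x=12.6000 theta=-0.2250
After 3 (propagate distance d=9): x=10.5750 theta=-0.2250
After 4 (thin lens f=47): x=10.5750 theta=-0.4500
After 5 (propagate distance d=17): x=2.9250 theta=-0.4500
After 6 (thin lens f=26): x=2.9250 theta=-0.5625
After 7 (propagate distance d=25 (to screen)): x=-11.1375 theta=-0.5625
Rounded to 4 decimal places: x = -11.1375

Answer: -11.1375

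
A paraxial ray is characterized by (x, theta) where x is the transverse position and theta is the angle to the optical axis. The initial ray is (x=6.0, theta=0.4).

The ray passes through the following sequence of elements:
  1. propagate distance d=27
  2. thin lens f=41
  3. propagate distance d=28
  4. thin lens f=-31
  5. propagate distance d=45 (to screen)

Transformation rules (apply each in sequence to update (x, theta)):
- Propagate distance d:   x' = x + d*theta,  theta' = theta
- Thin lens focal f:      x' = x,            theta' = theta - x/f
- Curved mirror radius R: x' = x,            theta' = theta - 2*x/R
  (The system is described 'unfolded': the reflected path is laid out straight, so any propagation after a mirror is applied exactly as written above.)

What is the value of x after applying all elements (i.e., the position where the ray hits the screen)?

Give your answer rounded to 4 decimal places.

Initial: x=6.0000 theta=0.4000
After 1 (propagate distance d=27): x=16.8000 theta=0.4000
After 2 (thin lens f=41): x=16.8000 theta=-2/205 (≈-0.0098)
After 3 (propagate distance d=28): x=3388/205 (≈16.5268) theta=-2/205 (≈-0.0098)
After 4 (thin lens f=-31): x=3388/205 (≈16.5268) theta=3326/6355 (≈0.5234)
After 5 (propagate distance d=45 (to screen)): x=254698/6355 (≈40.0784) theta=3326/6355 (≈0.5234)
Rounded to 4 decimal places: x = 40.0784

Answer: 40.0784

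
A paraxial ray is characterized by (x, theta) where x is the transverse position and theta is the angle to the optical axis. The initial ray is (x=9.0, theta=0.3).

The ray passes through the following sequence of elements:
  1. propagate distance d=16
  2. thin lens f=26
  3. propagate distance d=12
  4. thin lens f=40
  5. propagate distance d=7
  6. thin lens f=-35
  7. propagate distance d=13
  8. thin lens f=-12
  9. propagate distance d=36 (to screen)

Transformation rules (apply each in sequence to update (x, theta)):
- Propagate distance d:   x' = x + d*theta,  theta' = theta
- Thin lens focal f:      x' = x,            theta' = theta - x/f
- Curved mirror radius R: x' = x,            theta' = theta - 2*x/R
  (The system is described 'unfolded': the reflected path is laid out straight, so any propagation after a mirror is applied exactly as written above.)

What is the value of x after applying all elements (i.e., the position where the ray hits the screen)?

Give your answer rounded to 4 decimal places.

Initial: x=9.0000 theta=0.3000
After 1 (propagate distance d=16): x=13.8000 theta=0.3000
After 2 (thin lens f=26): x=13.8000 theta=-3/13 (≈-0.2308)
After 3 (propagate distance d=12): x=717/65 (≈11.0308) theta=-3/13 (≈-0.2308)
After 4 (thin lens f=40): x=717/65 (≈11.0308) theta=-1317/2600 (≈-0.5065)
After 5 (propagate distance d=7): x=7.4850 theta=-1317/2600 (≈-0.5065)
After 6 (thin lens f=-35): x=7.4850 theta=-13317/45500 (≈-0.2927)
After 7 (propagate distance d=13): x=25761/7000 (≈3.6801) theta=-13317/45500 (≈-0.2927)
After 8 (thin lens f=-12): x=25761/7000 (≈3.6801) theta=1019/72800 (≈0.0140)
After 9 (propagate distance d=36 (to screen)): x=95187/22750 (≈4.1840) theta=1019/72800 (≈0.0140)
Rounded to 4 decimal places: x = 4.1840

Answer: 4.1840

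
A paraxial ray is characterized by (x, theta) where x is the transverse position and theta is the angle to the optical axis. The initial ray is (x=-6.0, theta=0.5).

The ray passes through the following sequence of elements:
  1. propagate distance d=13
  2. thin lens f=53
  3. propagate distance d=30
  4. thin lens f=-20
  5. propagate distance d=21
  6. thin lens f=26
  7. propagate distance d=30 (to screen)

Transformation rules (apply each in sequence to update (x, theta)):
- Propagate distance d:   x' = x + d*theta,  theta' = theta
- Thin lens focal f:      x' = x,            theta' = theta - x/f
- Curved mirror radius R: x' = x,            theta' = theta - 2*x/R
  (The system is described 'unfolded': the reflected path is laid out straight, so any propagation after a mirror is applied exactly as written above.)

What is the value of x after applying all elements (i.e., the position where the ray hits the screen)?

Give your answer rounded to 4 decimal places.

Initial: x=-6.0000 theta=0.5000
After 1 (propagate distance d=13): x=0.5000 theta=0.5000
After 2 (thin lens f=53): x=0.5000 theta=26/53 (≈0.4906)
After 3 (propagate distance d=30): x=1613/106 (≈15.2170) theta=26/53 (≈0.4906)
After 4 (thin lens f=-20): x=1613/106 (≈15.2170) theta=2653/2120 (≈1.2514)
After 5 (propagate distance d=21): x=87973/2120 (≈41.4967) theta=2653/2120 (≈1.2514)
After 6 (thin lens f=26): x=87973/2120 (≈41.4967) theta=-3799/11024 (≈-0.3446)
After 7 (propagate distance d=30 (to screen)): x=214681/6890 (≈31.1583) theta=-3799/11024 (≈-0.3446)
Rounded to 4 decimal places: x = 31.1583

Answer: 31.1583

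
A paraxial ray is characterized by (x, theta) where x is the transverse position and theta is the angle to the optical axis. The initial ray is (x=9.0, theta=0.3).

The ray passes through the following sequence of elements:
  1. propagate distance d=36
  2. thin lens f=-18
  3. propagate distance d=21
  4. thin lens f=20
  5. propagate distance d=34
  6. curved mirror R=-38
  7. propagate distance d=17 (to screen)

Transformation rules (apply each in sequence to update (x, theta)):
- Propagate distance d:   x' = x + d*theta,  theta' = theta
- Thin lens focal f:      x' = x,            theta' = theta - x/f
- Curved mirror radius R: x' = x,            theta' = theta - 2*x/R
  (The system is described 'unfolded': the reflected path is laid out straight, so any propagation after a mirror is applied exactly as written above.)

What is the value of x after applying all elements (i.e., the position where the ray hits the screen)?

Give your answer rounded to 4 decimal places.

Initial: x=9.0000 theta=0.3000
After 1 (propagate distance d=36): x=19.8000 theta=0.3000
After 2 (thin lens f=-18): x=19.8000 theta=1.4000
After 3 (propagate distance d=21): x=49.2000 theta=1.4000
After 4 (thin lens f=20): x=49.2000 theta=-1.0600
After 5 (propagate distance d=34): x=13.1600 theta=-1.0600
After 6 (curved mirror R=-38): x=13.1600 theta=-349/950 (≈-0.3674)
After 7 (propagate distance d=17 (to screen)): x=6569/950 (≈6.9147) theta=-349/950 (≈-0.3674)
Rounded to 4 decimal places: x = 6.9147

Answer: 6.9147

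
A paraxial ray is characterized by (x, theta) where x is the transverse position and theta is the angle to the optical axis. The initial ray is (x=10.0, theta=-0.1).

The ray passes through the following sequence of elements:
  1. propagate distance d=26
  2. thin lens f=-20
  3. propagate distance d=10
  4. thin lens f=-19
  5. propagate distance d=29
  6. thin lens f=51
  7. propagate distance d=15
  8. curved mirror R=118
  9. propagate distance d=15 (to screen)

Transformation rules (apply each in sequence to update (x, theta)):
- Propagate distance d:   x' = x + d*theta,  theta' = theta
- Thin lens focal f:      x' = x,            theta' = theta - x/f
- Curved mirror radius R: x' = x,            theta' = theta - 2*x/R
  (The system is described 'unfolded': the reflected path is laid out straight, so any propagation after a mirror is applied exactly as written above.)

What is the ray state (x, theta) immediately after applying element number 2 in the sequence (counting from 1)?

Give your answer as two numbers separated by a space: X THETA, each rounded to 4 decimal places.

Initial: x=10.0000 theta=-0.1000
After 1 (propagate distance d=26): x=7.4000 theta=-0.1000
After 2 (thin lens f=-20): x=7.4000 theta=0.2700
Rounded to 4 decimal places: x = 7.4000, theta = 0.2700

Answer: 7.4000 0.2700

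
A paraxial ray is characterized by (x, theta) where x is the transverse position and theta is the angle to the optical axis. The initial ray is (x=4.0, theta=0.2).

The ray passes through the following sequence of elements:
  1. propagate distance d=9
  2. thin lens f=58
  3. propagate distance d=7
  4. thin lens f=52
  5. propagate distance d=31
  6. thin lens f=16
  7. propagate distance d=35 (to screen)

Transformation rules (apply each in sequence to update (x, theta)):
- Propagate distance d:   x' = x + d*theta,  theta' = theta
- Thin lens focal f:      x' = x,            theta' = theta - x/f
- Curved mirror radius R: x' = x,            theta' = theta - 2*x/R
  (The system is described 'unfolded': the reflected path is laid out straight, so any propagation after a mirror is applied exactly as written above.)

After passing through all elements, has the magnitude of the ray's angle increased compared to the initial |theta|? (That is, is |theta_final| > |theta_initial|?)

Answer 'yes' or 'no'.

Answer: yes

Derivation:
Initial: x=4.0000 theta=0.2000
After 1 (propagate distance d=9): x=5.8000 theta=0.2000
After 2 (thin lens f=58): x=5.8000 theta=0.1000
After 3 (propagate distance d=7): x=6.5000 theta=0.1000
After 4 (thin lens f=52): x=6.5000 theta=-0.0250
After 5 (propagate distance d=31): x=5.7250 theta=-0.0250
After 6 (thin lens f=16): x=5.7250 theta=-49/128 (≈-0.3828)
After 7 (propagate distance d=35 (to screen)): x=-4911/640 (≈-7.6734) theta=-49/128 (≈-0.3828)
|theta_initial|=0.2000 |theta_final|=49/128 (≈0.3828) -> increased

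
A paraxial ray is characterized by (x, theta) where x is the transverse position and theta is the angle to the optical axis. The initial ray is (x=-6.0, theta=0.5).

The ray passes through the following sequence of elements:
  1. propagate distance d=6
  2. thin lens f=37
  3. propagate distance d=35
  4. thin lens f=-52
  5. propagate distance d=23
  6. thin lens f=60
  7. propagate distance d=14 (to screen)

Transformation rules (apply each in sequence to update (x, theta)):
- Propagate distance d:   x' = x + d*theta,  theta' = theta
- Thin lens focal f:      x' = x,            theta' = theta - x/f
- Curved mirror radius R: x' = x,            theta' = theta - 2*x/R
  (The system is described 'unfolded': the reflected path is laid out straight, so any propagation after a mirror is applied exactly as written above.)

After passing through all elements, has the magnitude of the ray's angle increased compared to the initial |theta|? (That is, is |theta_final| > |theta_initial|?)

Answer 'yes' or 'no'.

Initial: x=-6.0000 theta=0.5000
After 1 (propagate distance d=6): x=-3.0000 theta=0.5000
After 2 (thin lens f=37): x=-3.0000 theta=43/74 (≈0.5811)
After 3 (propagate distance d=35): x=1283/74 (≈17.3378) theta=43/74 (≈0.5811)
After 4 (thin lens f=-52): x=1283/74 (≈17.3378) theta=3519/3848 (≈0.9145)
After 5 (propagate distance d=23): x=147653/3848 (≈38.3714) theta=3519/3848 (≈0.9145)
After 6 (thin lens f=60): x=147653/3848 (≈38.3714) theta=63487/230880 (≈0.2750)
After 7 (propagate distance d=14 (to screen)): x=374923/8880 (≈42.2211) theta=63487/230880 (≈0.2750)
|theta_initial|=0.5000 |theta_final|=63487/230880 (≈0.2750) -> not increased

Answer: no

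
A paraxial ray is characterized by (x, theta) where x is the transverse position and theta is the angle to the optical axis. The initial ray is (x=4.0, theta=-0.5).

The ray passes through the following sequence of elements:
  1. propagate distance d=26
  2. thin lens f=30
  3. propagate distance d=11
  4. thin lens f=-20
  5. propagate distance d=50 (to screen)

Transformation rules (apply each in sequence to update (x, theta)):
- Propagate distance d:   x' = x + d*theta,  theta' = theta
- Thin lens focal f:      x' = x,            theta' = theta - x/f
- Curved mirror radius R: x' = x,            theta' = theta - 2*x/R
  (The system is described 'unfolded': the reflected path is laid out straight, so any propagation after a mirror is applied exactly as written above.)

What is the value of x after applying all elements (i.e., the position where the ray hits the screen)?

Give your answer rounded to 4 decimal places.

Answer: -49.2000

Derivation:
Initial: x=4.0000 theta=-0.5000
After 1 (propagate distance d=26): x=-9.0000 theta=-0.5000
After 2 (thin lens f=30): x=-9.0000 theta=-0.2000
After 3 (propagate distance d=11): x=-11.2000 theta=-0.2000
After 4 (thin lens f=-20): x=-11.2000 theta=-0.7600
After 5 (propagate distance d=50 (to screen)): x=-49.2000 theta=-0.7600
Rounded to 4 decimal places: x = -49.2000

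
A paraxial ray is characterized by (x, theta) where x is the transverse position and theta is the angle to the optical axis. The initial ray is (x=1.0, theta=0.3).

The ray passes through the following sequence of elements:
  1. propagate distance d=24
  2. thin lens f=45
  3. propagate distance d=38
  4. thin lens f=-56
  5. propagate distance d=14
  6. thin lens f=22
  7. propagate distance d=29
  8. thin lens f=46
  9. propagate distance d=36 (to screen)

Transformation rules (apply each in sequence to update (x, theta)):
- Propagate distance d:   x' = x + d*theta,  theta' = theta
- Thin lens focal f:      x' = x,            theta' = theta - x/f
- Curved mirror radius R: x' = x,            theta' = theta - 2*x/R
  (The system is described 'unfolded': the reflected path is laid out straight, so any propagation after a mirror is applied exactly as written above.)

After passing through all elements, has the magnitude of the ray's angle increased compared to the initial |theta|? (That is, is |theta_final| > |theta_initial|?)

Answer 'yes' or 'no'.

Answer: yes

Derivation:
Initial: x=1.0000 theta=0.3000
After 1 (propagate distance d=24): x=8.2000 theta=0.3000
After 2 (thin lens f=45): x=8.2000 theta=53/450 (≈0.1178)
After 3 (propagate distance d=38): x=2852/225 (≈12.6756) theta=53/450 (≈0.1178)
After 4 (thin lens f=-56): x=2852/225 (≈12.6756) theta=542/1575 (≈0.3441)
After 5 (propagate distance d=14): x=1312/75 (≈17.4933) theta=542/1575 (≈0.3441)
After 6 (thin lens f=22): x=1312/75 (≈17.4933) theta=-7814/17325 (≈-0.4510)
After 7 (propagate distance d=29): x=76466/17325 (≈4.4136) theta=-7814/17325 (≈-0.4510)
After 8 (thin lens f=46): x=76466/17325 (≈4.4136) theta=-43591/79695 (≈-0.5470)
After 9 (propagate distance d=36 (to screen)): x=-869666/56925 (≈-15.2774) theta=-43591/79695 (≈-0.5470)
|theta_initial|=0.3000 |theta_final|=43591/79695 (≈0.5470) -> increased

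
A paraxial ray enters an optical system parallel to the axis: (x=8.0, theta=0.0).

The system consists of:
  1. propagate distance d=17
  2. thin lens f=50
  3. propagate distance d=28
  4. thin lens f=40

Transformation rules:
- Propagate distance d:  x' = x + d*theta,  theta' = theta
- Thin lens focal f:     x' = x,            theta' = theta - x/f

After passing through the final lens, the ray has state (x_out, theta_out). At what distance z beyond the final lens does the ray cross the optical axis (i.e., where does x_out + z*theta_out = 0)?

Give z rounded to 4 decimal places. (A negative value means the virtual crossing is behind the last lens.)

Initial: x=8.0000 theta=0.0000
After 1 (propagate distance d=17): x=8.0000 theta=0.0000
After 2 (thin lens f=50): x=8.0000 theta=-0.1600
After 3 (propagate distance d=28): x=3.5200 theta=-0.1600
After 4 (thin lens f=40): x=3.5200 theta=-0.2480
z_focus = -x_out/theta_out = -(3.5200)/(-0.2480) = 440/31 ≈ 14.1935
Rounded to 4 decimal places: z = 14.1935

Answer: 14.1935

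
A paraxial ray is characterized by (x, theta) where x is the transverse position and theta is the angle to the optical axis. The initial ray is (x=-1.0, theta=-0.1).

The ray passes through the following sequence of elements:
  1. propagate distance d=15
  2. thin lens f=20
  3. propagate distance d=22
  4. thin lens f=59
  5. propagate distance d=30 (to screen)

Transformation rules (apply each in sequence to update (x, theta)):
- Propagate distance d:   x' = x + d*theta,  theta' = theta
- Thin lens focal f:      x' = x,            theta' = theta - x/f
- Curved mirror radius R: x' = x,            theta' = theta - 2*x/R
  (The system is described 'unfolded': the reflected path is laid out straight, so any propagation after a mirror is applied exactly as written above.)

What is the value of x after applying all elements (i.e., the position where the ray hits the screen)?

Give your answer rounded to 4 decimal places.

Initial: x=-1.0000 theta=-0.1000
After 1 (propagate distance d=15): x=-2.5000 theta=-0.1000
After 2 (thin lens f=20): x=-2.5000 theta=0.0250
After 3 (propagate distance d=22): x=-1.9500 theta=0.0250
After 4 (thin lens f=59): x=-1.9500 theta=137/2360 (≈0.0581)
After 5 (propagate distance d=30 (to screen)): x=-123/590 (≈-0.2085) theta=137/2360 (≈0.0581)
Rounded to 4 decimal places: x = -0.2085

Answer: -0.2085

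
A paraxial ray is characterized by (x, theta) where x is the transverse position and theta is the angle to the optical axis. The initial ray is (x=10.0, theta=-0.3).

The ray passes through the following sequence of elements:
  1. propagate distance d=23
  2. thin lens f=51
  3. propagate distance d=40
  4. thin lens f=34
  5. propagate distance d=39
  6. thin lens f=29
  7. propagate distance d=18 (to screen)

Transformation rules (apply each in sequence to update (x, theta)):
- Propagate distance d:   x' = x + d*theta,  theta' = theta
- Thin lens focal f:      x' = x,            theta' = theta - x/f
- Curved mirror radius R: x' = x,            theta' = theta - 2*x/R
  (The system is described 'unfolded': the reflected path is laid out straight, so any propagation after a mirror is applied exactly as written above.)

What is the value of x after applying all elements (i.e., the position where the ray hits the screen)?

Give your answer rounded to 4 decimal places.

Initial: x=10.0000 theta=-0.3000
After 1 (propagate distance d=23): x=3.1000 theta=-0.3000
After 2 (thin lens f=51): x=3.1000 theta=-92/255 (≈-0.3608)
After 3 (propagate distance d=40): x=-5779/510 (≈-11.3314) theta=-92/255 (≈-0.3608)
After 4 (thin lens f=34): x=-5779/510 (≈-11.3314) theta=-159/5780 (≈-0.0275)
After 5 (propagate distance d=39): x=-215089/17340 (≈-12.4042) theta=-159/5780 (≈-0.0275)
After 6 (thin lens f=29): x=-215089/17340 (≈-12.4042) theta=50314/125715 (≈0.4002)
After 7 (propagate distance d=18 (to screen)): x=-2614973/502860 (≈-5.2002) theta=50314/125715 (≈0.4002)
Rounded to 4 decimal places: x = -5.2002

Answer: -5.2002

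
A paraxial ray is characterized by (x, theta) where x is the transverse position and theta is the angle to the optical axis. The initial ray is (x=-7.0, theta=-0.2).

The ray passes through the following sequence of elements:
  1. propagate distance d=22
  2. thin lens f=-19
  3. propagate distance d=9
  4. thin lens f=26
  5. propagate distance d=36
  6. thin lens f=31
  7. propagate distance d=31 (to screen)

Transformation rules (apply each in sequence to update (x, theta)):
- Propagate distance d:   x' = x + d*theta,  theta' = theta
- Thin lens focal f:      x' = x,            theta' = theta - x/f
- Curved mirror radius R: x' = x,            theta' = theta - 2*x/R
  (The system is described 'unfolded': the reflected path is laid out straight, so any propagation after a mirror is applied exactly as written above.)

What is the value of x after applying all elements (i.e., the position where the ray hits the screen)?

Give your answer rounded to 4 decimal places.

Answer: -2.6231

Derivation:
Initial: x=-7.0000 theta=-0.2000
After 1 (propagate distance d=22): x=-11.4000 theta=-0.2000
After 2 (thin lens f=-19): x=-11.4000 theta=-0.8000
After 3 (propagate distance d=9): x=-18.6000 theta=-0.8000
After 4 (thin lens f=26): x=-18.6000 theta=-11/130 (≈-0.0846)
After 5 (propagate distance d=36): x=-1407/65 (≈-21.6462) theta=-11/130 (≈-0.0846)
After 6 (thin lens f=31): x=-1407/65 (≈-21.6462) theta=2473/4030 (≈0.6136)
After 7 (propagate distance d=31 (to screen)): x=-341/130 (≈-2.6231) theta=2473/4030 (≈0.6136)
Rounded to 4 decimal places: x = -2.6231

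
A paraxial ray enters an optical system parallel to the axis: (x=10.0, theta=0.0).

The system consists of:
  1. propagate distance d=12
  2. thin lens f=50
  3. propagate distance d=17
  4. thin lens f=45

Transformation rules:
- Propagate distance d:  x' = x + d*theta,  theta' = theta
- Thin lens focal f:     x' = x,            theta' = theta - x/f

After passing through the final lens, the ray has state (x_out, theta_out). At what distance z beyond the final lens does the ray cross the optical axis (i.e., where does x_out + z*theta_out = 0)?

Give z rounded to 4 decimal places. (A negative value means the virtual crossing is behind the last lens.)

Initial: x=10.0000 theta=0.0000
After 1 (propagate distance d=12): x=10.0000 theta=0.0000
After 2 (thin lens f=50): x=10.0000 theta=-0.2000
After 3 (propagate distance d=17): x=6.6000 theta=-0.2000
After 4 (thin lens f=45): x=6.6000 theta=-26/75 (≈-0.3467)
z_focus = -x_out/theta_out = -(6.6000)/(-26/75) = 495/26 ≈ 19.0385
Rounded to 4 decimal places: z = 19.0385

Answer: 19.0385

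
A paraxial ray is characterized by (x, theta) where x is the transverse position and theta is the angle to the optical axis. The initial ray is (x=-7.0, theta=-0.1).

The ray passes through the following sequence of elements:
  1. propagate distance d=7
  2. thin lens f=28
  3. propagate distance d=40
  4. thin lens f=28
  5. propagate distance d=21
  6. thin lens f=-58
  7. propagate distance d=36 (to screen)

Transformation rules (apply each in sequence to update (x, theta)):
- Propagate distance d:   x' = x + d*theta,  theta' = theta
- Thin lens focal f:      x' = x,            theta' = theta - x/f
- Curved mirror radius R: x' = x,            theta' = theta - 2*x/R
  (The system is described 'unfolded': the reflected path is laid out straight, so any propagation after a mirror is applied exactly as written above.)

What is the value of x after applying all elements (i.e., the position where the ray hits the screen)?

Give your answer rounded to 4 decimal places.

Answer: 12.8724

Derivation:
Initial: x=-7.0000 theta=-0.1000
After 1 (propagate distance d=7): x=-7.7000 theta=-0.1000
After 2 (thin lens f=28): x=-7.7000 theta=0.1750
After 3 (propagate distance d=40): x=-0.7000 theta=0.1750
After 4 (thin lens f=28): x=-0.7000 theta=0.2000
After 5 (propagate distance d=21): x=3.5000 theta=0.2000
After 6 (thin lens f=-58): x=3.5000 theta=151/580 (≈0.2603)
After 7 (propagate distance d=36 (to screen)): x=3733/290 (≈12.8724) theta=151/580 (≈0.2603)
Rounded to 4 decimal places: x = 12.8724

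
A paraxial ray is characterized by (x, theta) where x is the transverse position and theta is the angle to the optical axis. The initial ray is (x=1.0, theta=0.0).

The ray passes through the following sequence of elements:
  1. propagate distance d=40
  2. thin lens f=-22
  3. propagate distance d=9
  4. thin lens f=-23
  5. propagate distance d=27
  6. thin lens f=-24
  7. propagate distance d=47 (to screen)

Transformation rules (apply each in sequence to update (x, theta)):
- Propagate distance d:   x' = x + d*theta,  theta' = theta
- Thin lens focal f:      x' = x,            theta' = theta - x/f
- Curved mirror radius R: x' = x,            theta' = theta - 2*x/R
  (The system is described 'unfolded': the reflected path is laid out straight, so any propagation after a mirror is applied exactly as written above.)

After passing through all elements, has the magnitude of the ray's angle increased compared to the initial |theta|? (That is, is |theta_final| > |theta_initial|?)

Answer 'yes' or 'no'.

Initial: x=1.0000 theta=0.0000
After 1 (propagate distance d=40): x=1.0000 theta=0.0000
After 2 (thin lens f=-22): x=1.0000 theta=1/22 (≈0.0455)
After 3 (propagate distance d=9): x=31/22 (≈1.4091) theta=1/22 (≈0.0455)
After 4 (thin lens f=-23): x=31/22 (≈1.4091) theta=27/253 (≈0.1067)
After 5 (propagate distance d=27): x=2171/506 (≈4.2905) theta=27/253 (≈0.1067)
After 6 (thin lens f=-24): x=2171/506 (≈4.2905) theta=3467/12144 (≈0.2855)
After 7 (propagate distance d=47 (to screen)): x=215053/12144 (≈17.7086) theta=3467/12144 (≈0.2855)
|theta_initial|=0.0000 |theta_final|=3467/12144 (≈0.2855) -> increased

Answer: yes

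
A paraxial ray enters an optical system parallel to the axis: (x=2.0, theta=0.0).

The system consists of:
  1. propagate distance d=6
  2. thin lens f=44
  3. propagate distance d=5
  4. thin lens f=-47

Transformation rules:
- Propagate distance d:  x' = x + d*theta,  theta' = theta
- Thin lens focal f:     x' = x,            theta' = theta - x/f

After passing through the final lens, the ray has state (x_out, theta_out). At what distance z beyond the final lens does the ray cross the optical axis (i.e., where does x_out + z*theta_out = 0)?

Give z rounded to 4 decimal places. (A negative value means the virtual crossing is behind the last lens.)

Initial: x=2.0000 theta=0.0000
After 1 (propagate distance d=6): x=2.0000 theta=0.0000
After 2 (thin lens f=44): x=2.0000 theta=-1/22 (≈-0.0455)
After 3 (propagate distance d=5): x=39/22 (≈1.7727) theta=-1/22 (≈-0.0455)
After 4 (thin lens f=-47): x=39/22 (≈1.7727) theta=-4/517 (≈-0.0077)
z_focus = -x_out/theta_out = -(39/22)/(-4/517) = 229.1250
Rounded to 4 decimal places: z = 229.1250

Answer: 229.1250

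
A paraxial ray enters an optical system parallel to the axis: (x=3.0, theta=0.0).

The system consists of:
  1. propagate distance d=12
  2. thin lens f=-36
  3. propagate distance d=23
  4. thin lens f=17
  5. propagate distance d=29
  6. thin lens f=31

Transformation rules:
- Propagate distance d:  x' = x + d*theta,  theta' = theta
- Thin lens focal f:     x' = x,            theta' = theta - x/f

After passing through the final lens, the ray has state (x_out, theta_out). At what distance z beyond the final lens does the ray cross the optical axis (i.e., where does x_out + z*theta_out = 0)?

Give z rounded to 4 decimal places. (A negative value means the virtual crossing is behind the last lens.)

Answer: -6.1316

Derivation:
Initial: x=3.0000 theta=0.0000
After 1 (propagate distance d=12): x=3.0000 theta=0.0000
After 2 (thin lens f=-36): x=3.0000 theta=1/12 (≈0.0833)
After 3 (propagate distance d=23): x=59/12 (≈4.9167) theta=1/12 (≈0.0833)
After 4 (thin lens f=17): x=59/12 (≈4.9167) theta=-7/34 (≈-0.2059)
After 5 (propagate distance d=29): x=-215/204 (≈-1.0539) theta=-7/34 (≈-0.2059)
After 6 (thin lens f=31): x=-215/204 (≈-1.0539) theta=-1087/6324 (≈-0.1719)
z_focus = -x_out/theta_out = -(-215/204)/(-1087/6324) = -6665/1087 ≈ -6.1316
Rounded to 4 decimal places: z = -6.1316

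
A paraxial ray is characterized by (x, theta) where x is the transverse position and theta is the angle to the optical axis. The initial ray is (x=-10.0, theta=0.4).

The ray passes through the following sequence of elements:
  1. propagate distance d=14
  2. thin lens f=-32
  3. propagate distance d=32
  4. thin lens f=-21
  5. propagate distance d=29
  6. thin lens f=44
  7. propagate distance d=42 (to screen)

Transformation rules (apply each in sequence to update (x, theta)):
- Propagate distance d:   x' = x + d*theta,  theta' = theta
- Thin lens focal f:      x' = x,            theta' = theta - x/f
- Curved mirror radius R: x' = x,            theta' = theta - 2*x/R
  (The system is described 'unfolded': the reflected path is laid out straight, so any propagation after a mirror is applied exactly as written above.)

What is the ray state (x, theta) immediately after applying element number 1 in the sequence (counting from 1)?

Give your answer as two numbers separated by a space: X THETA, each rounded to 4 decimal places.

Answer: -4.4000 0.4000

Derivation:
Initial: x=-10.0000 theta=0.4000
After 1 (propagate distance d=14): x=-4.4000 theta=0.4000
Rounded to 4 decimal places: x = -4.4000, theta = 0.4000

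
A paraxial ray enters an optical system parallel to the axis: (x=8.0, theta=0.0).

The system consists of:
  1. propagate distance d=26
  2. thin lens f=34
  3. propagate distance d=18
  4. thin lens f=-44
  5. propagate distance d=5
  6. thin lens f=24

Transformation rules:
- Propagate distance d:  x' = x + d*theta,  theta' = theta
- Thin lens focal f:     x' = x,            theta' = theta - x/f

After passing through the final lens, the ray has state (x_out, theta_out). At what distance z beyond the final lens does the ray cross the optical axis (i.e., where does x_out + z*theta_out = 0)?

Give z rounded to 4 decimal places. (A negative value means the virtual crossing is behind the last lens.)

Answer: 10.9515

Derivation:
Initial: x=8.0000 theta=0.0000
After 1 (propagate distance d=26): x=8.0000 theta=0.0000
After 2 (thin lens f=34): x=8.0000 theta=-4/17 (≈-0.2353)
After 3 (propagate distance d=18): x=64/17 (≈3.7647) theta=-4/17 (≈-0.2353)
After 4 (thin lens f=-44): x=64/17 (≈3.7647) theta=-28/187 (≈-0.1497)
After 5 (propagate distance d=5): x=564/187 (≈3.0160) theta=-28/187 (≈-0.1497)
After 6 (thin lens f=24): x=564/187 (≈3.0160) theta=-103/374 (≈-0.2754)
z_focus = -x_out/theta_out = -(564/187)/(-103/374) = 1128/103 ≈ 10.9515
Rounded to 4 decimal places: z = 10.9515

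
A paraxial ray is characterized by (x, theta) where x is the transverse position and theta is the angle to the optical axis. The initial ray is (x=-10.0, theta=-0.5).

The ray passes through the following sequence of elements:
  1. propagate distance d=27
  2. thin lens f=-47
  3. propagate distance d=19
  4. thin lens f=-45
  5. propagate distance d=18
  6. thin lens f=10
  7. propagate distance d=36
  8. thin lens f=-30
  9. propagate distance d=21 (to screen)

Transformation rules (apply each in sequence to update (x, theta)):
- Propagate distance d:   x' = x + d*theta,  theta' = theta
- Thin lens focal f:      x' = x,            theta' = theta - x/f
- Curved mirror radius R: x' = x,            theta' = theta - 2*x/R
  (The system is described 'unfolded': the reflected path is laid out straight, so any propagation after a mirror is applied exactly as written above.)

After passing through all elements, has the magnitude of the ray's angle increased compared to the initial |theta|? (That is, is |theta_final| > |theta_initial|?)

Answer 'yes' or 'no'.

Initial: x=-10.0000 theta=-0.5000
After 1 (propagate distance d=27): x=-23.5000 theta=-0.5000
After 2 (thin lens f=-47): x=-23.5000 theta=-1.0000
After 3 (propagate distance d=19): x=-42.5000 theta=-1.0000
After 4 (thin lens f=-45): x=-42.5000 theta=-35/18 (≈-1.9444)
After 5 (propagate distance d=18): x=-77.5000 theta=-35/18 (≈-1.9444)
After 6 (thin lens f=10): x=-77.5000 theta=209/36 (≈5.8056)
After 7 (propagate distance d=36): x=131.5000 theta=209/36 (≈5.8056)
After 8 (thin lens f=-30): x=131.5000 theta=917/90 (≈10.1889)
After 9 (propagate distance d=21 (to screen)): x=5182/15 (≈345.4667) theta=917/90 (≈10.1889)
|theta_initial|=0.5000 |theta_final|=917/90 (≈10.1889) -> increased

Answer: yes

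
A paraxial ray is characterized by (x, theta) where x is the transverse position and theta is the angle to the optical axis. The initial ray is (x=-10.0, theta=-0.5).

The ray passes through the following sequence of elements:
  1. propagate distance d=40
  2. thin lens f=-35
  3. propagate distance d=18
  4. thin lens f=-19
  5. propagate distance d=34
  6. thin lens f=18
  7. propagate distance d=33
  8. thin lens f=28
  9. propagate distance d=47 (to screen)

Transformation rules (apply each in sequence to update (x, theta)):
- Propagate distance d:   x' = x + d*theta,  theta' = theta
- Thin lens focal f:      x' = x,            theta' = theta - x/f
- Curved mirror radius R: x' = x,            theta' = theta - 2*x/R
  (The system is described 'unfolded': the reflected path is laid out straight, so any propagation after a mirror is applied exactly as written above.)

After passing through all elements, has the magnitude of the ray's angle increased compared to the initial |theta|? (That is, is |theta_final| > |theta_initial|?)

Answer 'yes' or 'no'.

Answer: yes

Derivation:
Initial: x=-10.0000 theta=-0.5000
After 1 (propagate distance d=40): x=-30.0000 theta=-0.5000
After 2 (thin lens f=-35): x=-30.0000 theta=-19/14 (≈-1.3571)
After 3 (propagate distance d=18): x=-381/7 (≈-54.4286) theta=-19/14 (≈-1.3571)
After 4 (thin lens f=-19): x=-381/7 (≈-54.4286) theta=-1123/266 (≈-4.2218)
After 5 (propagate distance d=34): x=-26330/133 (≈-197.9699) theta=-1123/266 (≈-4.2218)
After 6 (thin lens f=18): x=-26330/133 (≈-197.9699) theta=16223/2394 (≈6.7765)
After 7 (propagate distance d=33): x=20473/798 (≈25.6554) theta=16223/2394 (≈6.7765)
After 8 (thin lens f=28): x=20473/798 (≈25.6554) theta=20675/3528 (≈5.8603)
After 9 (propagate distance d=47 (to screen)): x=20182507/67032 (≈301.0876) theta=20675/3528 (≈5.8603)
|theta_initial|=0.5000 |theta_final|=20675/3528 (≈5.8603) -> increased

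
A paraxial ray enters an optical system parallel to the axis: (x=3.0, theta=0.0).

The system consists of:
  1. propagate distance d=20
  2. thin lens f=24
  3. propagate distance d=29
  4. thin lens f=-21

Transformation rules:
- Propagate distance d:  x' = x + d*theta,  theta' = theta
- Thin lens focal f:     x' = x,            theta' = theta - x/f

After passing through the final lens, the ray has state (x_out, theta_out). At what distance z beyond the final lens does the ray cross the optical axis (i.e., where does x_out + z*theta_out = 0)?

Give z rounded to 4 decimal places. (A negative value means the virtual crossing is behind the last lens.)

Answer: -4.0385

Derivation:
Initial: x=3.0000 theta=0.0000
After 1 (propagate distance d=20): x=3.0000 theta=0.0000
After 2 (thin lens f=24): x=3.0000 theta=-0.1250
After 3 (propagate distance d=29): x=-0.6250 theta=-0.1250
After 4 (thin lens f=-21): x=-0.6250 theta=-13/84 (≈-0.1548)
z_focus = -x_out/theta_out = -(-0.6250)/(-13/84) = -105/26 ≈ -4.0385
Rounded to 4 decimal places: z = -4.0385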